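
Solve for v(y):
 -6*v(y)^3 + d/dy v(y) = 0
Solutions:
 v(y) = -sqrt(2)*sqrt(-1/(C1 + 6*y))/2
 v(y) = sqrt(2)*sqrt(-1/(C1 + 6*y))/2


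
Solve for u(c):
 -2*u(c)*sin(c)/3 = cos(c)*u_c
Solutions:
 u(c) = C1*cos(c)^(2/3)


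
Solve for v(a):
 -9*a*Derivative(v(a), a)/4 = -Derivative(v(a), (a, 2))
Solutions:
 v(a) = C1 + C2*erfi(3*sqrt(2)*a/4)


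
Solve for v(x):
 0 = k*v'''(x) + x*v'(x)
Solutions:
 v(x) = C1 + Integral(C2*airyai(x*(-1/k)^(1/3)) + C3*airybi(x*(-1/k)^(1/3)), x)


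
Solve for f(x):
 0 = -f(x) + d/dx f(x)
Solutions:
 f(x) = C1*exp(x)


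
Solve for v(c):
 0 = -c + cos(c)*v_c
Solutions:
 v(c) = C1 + Integral(c/cos(c), c)


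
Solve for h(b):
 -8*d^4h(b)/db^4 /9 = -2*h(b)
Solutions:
 h(b) = C1*exp(-sqrt(6)*b/2) + C2*exp(sqrt(6)*b/2) + C3*sin(sqrt(6)*b/2) + C4*cos(sqrt(6)*b/2)


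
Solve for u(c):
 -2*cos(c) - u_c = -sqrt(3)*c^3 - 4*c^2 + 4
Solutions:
 u(c) = C1 + sqrt(3)*c^4/4 + 4*c^3/3 - 4*c - 2*sin(c)


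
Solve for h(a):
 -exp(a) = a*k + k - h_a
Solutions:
 h(a) = C1 + a^2*k/2 + a*k + exp(a)


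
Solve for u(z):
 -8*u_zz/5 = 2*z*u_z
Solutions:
 u(z) = C1 + C2*erf(sqrt(10)*z/4)


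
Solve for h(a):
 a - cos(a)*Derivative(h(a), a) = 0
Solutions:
 h(a) = C1 + Integral(a/cos(a), a)


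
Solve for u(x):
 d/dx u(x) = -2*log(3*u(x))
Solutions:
 Integral(1/(log(_y) + log(3)), (_y, u(x)))/2 = C1 - x


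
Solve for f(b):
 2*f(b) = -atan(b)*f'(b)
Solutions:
 f(b) = C1*exp(-2*Integral(1/atan(b), b))


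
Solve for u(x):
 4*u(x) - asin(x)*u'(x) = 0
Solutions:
 u(x) = C1*exp(4*Integral(1/asin(x), x))


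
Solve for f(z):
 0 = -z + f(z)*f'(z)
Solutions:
 f(z) = -sqrt(C1 + z^2)
 f(z) = sqrt(C1 + z^2)


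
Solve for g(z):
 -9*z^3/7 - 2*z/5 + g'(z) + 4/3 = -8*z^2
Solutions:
 g(z) = C1 + 9*z^4/28 - 8*z^3/3 + z^2/5 - 4*z/3


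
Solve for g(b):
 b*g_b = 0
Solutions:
 g(b) = C1


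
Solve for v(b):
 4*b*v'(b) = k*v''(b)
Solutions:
 v(b) = C1 + C2*erf(sqrt(2)*b*sqrt(-1/k))/sqrt(-1/k)


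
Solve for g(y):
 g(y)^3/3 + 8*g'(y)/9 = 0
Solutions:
 g(y) = -2*sqrt(-1/(C1 - 3*y))
 g(y) = 2*sqrt(-1/(C1 - 3*y))


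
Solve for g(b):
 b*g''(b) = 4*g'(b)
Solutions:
 g(b) = C1 + C2*b^5


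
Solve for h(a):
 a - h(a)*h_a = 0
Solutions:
 h(a) = -sqrt(C1 + a^2)
 h(a) = sqrt(C1 + a^2)


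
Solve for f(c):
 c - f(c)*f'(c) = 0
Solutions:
 f(c) = -sqrt(C1 + c^2)
 f(c) = sqrt(C1 + c^2)


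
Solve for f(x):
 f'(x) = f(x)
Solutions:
 f(x) = C1*exp(x)


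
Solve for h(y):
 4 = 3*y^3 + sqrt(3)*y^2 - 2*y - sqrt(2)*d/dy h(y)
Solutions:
 h(y) = C1 + 3*sqrt(2)*y^4/8 + sqrt(6)*y^3/6 - sqrt(2)*y^2/2 - 2*sqrt(2)*y


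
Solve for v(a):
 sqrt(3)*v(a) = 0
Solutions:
 v(a) = 0


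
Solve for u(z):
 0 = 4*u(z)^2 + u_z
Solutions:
 u(z) = 1/(C1 + 4*z)


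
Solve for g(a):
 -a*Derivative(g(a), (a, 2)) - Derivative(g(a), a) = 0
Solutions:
 g(a) = C1 + C2*log(a)


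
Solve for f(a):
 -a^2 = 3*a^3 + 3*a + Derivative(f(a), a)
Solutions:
 f(a) = C1 - 3*a^4/4 - a^3/3 - 3*a^2/2


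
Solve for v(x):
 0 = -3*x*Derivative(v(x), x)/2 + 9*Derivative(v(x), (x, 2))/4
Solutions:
 v(x) = C1 + C2*erfi(sqrt(3)*x/3)


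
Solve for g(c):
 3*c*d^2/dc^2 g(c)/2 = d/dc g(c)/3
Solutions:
 g(c) = C1 + C2*c^(11/9)


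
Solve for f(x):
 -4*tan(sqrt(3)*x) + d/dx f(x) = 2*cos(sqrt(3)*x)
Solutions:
 f(x) = C1 - 4*sqrt(3)*log(cos(sqrt(3)*x))/3 + 2*sqrt(3)*sin(sqrt(3)*x)/3


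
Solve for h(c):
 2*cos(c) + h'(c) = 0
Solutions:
 h(c) = C1 - 2*sin(c)


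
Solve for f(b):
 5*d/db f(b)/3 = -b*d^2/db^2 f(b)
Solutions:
 f(b) = C1 + C2/b^(2/3)


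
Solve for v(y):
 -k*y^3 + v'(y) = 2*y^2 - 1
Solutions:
 v(y) = C1 + k*y^4/4 + 2*y^3/3 - y


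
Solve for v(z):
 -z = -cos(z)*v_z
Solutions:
 v(z) = C1 + Integral(z/cos(z), z)


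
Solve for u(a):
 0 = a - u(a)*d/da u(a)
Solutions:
 u(a) = -sqrt(C1 + a^2)
 u(a) = sqrt(C1 + a^2)


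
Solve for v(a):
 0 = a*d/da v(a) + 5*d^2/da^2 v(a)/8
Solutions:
 v(a) = C1 + C2*erf(2*sqrt(5)*a/5)


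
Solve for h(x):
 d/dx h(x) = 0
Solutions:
 h(x) = C1


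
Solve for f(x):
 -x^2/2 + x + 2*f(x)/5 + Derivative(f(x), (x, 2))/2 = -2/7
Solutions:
 f(x) = C1*sin(2*sqrt(5)*x/5) + C2*cos(2*sqrt(5)*x/5) + 5*x^2/4 - 5*x/2 - 215/56


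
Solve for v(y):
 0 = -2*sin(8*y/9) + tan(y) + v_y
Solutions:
 v(y) = C1 + log(cos(y)) - 9*cos(8*y/9)/4


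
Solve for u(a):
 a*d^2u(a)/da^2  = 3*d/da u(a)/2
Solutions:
 u(a) = C1 + C2*a^(5/2)


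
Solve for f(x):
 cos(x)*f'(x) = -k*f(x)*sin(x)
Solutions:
 f(x) = C1*exp(k*log(cos(x)))


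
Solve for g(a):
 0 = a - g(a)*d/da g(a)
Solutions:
 g(a) = -sqrt(C1 + a^2)
 g(a) = sqrt(C1 + a^2)


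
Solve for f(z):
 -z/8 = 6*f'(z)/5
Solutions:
 f(z) = C1 - 5*z^2/96


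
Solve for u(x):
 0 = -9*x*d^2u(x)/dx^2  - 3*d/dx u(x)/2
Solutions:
 u(x) = C1 + C2*x^(5/6)


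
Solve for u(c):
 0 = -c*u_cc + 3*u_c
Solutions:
 u(c) = C1 + C2*c^4


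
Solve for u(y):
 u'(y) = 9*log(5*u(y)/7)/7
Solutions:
 -7*Integral(1/(log(_y) - log(7) + log(5)), (_y, u(y)))/9 = C1 - y


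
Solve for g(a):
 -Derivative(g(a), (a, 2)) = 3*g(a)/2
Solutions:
 g(a) = C1*sin(sqrt(6)*a/2) + C2*cos(sqrt(6)*a/2)


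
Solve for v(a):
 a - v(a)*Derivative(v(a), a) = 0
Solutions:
 v(a) = -sqrt(C1 + a^2)
 v(a) = sqrt(C1 + a^2)


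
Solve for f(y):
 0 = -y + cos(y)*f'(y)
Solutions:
 f(y) = C1 + Integral(y/cos(y), y)


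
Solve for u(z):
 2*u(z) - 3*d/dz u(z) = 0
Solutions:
 u(z) = C1*exp(2*z/3)


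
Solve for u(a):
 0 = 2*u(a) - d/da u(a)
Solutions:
 u(a) = C1*exp(2*a)


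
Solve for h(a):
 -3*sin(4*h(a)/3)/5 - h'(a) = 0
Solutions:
 3*a/5 + 3*log(cos(4*h(a)/3) - 1)/8 - 3*log(cos(4*h(a)/3) + 1)/8 = C1


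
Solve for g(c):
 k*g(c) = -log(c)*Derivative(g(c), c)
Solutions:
 g(c) = C1*exp(-k*li(c))


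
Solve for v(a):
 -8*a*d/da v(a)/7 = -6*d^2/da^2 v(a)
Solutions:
 v(a) = C1 + C2*erfi(sqrt(42)*a/21)


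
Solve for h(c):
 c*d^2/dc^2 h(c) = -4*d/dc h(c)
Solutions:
 h(c) = C1 + C2/c^3


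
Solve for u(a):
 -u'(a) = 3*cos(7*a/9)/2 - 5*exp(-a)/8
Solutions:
 u(a) = C1 - 27*sin(7*a/9)/14 - 5*exp(-a)/8


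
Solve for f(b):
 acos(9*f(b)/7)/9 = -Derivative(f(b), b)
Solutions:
 Integral(1/acos(9*_y/7), (_y, f(b))) = C1 - b/9


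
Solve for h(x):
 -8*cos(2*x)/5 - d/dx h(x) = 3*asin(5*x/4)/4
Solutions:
 h(x) = C1 - 3*x*asin(5*x/4)/4 - 3*sqrt(16 - 25*x^2)/20 - 4*sin(2*x)/5


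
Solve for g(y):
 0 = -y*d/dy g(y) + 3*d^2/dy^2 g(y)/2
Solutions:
 g(y) = C1 + C2*erfi(sqrt(3)*y/3)


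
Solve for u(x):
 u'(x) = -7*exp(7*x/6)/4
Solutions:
 u(x) = C1 - 3*exp(7*x/6)/2


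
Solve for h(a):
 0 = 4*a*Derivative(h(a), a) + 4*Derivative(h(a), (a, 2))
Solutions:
 h(a) = C1 + C2*erf(sqrt(2)*a/2)


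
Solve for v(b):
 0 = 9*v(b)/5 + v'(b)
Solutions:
 v(b) = C1*exp(-9*b/5)


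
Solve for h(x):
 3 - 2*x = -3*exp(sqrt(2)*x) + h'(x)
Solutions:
 h(x) = C1 - x^2 + 3*x + 3*sqrt(2)*exp(sqrt(2)*x)/2


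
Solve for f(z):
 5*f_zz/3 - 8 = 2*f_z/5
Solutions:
 f(z) = C1 + C2*exp(6*z/25) - 20*z


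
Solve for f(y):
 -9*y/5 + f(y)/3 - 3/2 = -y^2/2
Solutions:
 f(y) = -3*y^2/2 + 27*y/5 + 9/2


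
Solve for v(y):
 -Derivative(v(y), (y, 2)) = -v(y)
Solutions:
 v(y) = C1*exp(-y) + C2*exp(y)


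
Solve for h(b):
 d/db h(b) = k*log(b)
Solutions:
 h(b) = C1 + b*k*log(b) - b*k


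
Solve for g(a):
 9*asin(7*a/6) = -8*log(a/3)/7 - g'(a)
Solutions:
 g(a) = C1 - 8*a*log(a)/7 - 9*a*asin(7*a/6) + 8*a/7 + 8*a*log(3)/7 - 9*sqrt(36 - 49*a^2)/7


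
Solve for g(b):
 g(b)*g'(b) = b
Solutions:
 g(b) = -sqrt(C1 + b^2)
 g(b) = sqrt(C1 + b^2)


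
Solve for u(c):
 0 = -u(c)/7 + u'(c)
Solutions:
 u(c) = C1*exp(c/7)


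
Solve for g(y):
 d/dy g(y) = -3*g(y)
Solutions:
 g(y) = C1*exp(-3*y)


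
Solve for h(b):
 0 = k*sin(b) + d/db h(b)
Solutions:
 h(b) = C1 + k*cos(b)


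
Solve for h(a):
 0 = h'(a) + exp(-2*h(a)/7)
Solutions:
 h(a) = 7*log(-sqrt(C1 - a)) - 7*log(7) + 7*log(14)/2
 h(a) = 7*log(C1 - a)/2 - 7*log(7) + 7*log(14)/2


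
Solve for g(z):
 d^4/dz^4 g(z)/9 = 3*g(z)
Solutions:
 g(z) = C1*exp(-3^(3/4)*z) + C2*exp(3^(3/4)*z) + C3*sin(3^(3/4)*z) + C4*cos(3^(3/4)*z)


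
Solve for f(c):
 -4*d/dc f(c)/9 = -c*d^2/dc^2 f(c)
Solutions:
 f(c) = C1 + C2*c^(13/9)


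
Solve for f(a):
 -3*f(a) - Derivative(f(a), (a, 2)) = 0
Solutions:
 f(a) = C1*sin(sqrt(3)*a) + C2*cos(sqrt(3)*a)


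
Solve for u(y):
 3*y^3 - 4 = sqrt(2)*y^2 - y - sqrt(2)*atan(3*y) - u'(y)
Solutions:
 u(y) = C1 - 3*y^4/4 + sqrt(2)*y^3/3 - y^2/2 + 4*y - sqrt(2)*(y*atan(3*y) - log(9*y^2 + 1)/6)


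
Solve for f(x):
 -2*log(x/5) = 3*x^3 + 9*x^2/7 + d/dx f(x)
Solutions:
 f(x) = C1 - 3*x^4/4 - 3*x^3/7 - 2*x*log(x) + 2*x + 2*x*log(5)


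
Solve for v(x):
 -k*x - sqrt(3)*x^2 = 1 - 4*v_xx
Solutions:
 v(x) = C1 + C2*x + k*x^3/24 + sqrt(3)*x^4/48 + x^2/8


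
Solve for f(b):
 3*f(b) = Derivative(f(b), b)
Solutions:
 f(b) = C1*exp(3*b)


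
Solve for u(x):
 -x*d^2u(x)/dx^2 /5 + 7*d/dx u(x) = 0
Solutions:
 u(x) = C1 + C2*x^36


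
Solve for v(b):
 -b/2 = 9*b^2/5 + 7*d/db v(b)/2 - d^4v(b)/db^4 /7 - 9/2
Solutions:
 v(b) = C1 + C4*exp(14^(2/3)*b/2) - 6*b^3/35 - b^2/14 + 9*b/7 + (C2*sin(14^(2/3)*sqrt(3)*b/4) + C3*cos(14^(2/3)*sqrt(3)*b/4))*exp(-14^(2/3)*b/4)


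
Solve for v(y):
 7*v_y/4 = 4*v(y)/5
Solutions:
 v(y) = C1*exp(16*y/35)


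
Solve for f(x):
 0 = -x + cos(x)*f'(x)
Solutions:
 f(x) = C1 + Integral(x/cos(x), x)


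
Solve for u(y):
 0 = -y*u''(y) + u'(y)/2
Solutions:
 u(y) = C1 + C2*y^(3/2)


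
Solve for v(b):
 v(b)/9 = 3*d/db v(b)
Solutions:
 v(b) = C1*exp(b/27)


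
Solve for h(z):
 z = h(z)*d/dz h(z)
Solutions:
 h(z) = -sqrt(C1 + z^2)
 h(z) = sqrt(C1 + z^2)


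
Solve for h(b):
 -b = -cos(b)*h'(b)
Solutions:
 h(b) = C1 + Integral(b/cos(b), b)


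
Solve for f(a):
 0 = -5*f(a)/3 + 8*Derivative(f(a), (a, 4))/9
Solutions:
 f(a) = C1*exp(-30^(1/4)*a/2) + C2*exp(30^(1/4)*a/2) + C3*sin(30^(1/4)*a/2) + C4*cos(30^(1/4)*a/2)


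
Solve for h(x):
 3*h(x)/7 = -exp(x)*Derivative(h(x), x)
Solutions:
 h(x) = C1*exp(3*exp(-x)/7)


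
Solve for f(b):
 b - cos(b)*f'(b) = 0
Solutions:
 f(b) = C1 + Integral(b/cos(b), b)


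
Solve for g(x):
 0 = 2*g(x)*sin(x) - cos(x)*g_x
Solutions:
 g(x) = C1/cos(x)^2


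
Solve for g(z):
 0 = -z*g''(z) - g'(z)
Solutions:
 g(z) = C1 + C2*log(z)


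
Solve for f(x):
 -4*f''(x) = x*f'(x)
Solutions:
 f(x) = C1 + C2*erf(sqrt(2)*x/4)


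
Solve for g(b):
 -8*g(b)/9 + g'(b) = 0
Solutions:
 g(b) = C1*exp(8*b/9)


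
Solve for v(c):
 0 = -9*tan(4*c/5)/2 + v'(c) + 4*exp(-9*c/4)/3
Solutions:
 v(c) = C1 + 45*log(tan(4*c/5)^2 + 1)/16 + 16*exp(-9*c/4)/27


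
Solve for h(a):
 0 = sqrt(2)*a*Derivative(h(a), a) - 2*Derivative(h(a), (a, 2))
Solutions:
 h(a) = C1 + C2*erfi(2^(1/4)*a/2)


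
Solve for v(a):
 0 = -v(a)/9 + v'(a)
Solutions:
 v(a) = C1*exp(a/9)


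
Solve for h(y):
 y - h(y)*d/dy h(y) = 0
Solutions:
 h(y) = -sqrt(C1 + y^2)
 h(y) = sqrt(C1 + y^2)


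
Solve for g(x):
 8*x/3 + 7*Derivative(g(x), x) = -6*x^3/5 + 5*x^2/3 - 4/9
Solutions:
 g(x) = C1 - 3*x^4/70 + 5*x^3/63 - 4*x^2/21 - 4*x/63


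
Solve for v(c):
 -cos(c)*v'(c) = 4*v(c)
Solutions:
 v(c) = C1*(sin(c)^2 - 2*sin(c) + 1)/(sin(c)^2 + 2*sin(c) + 1)


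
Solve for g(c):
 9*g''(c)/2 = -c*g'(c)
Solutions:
 g(c) = C1 + C2*erf(c/3)


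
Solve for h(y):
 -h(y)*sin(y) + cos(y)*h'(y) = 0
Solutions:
 h(y) = C1/cos(y)


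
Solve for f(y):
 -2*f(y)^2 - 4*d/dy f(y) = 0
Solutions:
 f(y) = 2/(C1 + y)


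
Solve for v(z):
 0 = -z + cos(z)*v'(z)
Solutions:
 v(z) = C1 + Integral(z/cos(z), z)


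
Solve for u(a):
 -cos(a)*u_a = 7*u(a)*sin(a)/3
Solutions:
 u(a) = C1*cos(a)^(7/3)


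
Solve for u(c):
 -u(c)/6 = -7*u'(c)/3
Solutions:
 u(c) = C1*exp(c/14)


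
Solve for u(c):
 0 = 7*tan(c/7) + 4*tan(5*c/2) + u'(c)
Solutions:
 u(c) = C1 + 49*log(cos(c/7)) + 8*log(cos(5*c/2))/5


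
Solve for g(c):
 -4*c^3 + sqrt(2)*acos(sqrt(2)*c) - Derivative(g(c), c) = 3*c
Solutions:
 g(c) = C1 - c^4 - 3*c^2/2 + sqrt(2)*(c*acos(sqrt(2)*c) - sqrt(2)*sqrt(1 - 2*c^2)/2)


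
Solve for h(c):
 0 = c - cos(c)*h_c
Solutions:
 h(c) = C1 + Integral(c/cos(c), c)


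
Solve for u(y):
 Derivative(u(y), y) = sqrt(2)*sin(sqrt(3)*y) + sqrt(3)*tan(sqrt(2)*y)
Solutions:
 u(y) = C1 - sqrt(6)*log(cos(sqrt(2)*y))/2 - sqrt(6)*cos(sqrt(3)*y)/3


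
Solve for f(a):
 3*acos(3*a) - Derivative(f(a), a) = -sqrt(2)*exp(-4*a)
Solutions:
 f(a) = C1 + 3*a*acos(3*a) - sqrt(1 - 9*a^2) - sqrt(2)*exp(-4*a)/4


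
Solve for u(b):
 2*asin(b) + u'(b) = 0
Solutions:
 u(b) = C1 - 2*b*asin(b) - 2*sqrt(1 - b^2)


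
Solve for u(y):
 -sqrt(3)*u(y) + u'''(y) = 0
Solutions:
 u(y) = C3*exp(3^(1/6)*y) + (C1*sin(3^(2/3)*y/2) + C2*cos(3^(2/3)*y/2))*exp(-3^(1/6)*y/2)


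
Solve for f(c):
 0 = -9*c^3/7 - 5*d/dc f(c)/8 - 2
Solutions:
 f(c) = C1 - 18*c^4/35 - 16*c/5


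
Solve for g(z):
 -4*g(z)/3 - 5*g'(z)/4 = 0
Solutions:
 g(z) = C1*exp(-16*z/15)


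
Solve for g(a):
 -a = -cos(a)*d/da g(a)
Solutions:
 g(a) = C1 + Integral(a/cos(a), a)


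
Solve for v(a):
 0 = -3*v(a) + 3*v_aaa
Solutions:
 v(a) = C3*exp(a) + (C1*sin(sqrt(3)*a/2) + C2*cos(sqrt(3)*a/2))*exp(-a/2)


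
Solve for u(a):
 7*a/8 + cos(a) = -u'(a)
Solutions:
 u(a) = C1 - 7*a^2/16 - sin(a)


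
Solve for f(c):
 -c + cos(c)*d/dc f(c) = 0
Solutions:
 f(c) = C1 + Integral(c/cos(c), c)


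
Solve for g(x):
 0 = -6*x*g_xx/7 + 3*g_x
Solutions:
 g(x) = C1 + C2*x^(9/2)


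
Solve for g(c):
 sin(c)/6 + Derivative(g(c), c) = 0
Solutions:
 g(c) = C1 + cos(c)/6


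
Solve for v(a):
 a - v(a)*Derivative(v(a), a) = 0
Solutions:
 v(a) = -sqrt(C1 + a^2)
 v(a) = sqrt(C1 + a^2)


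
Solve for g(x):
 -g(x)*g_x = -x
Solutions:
 g(x) = -sqrt(C1 + x^2)
 g(x) = sqrt(C1 + x^2)


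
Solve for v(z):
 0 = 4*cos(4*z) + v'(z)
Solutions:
 v(z) = C1 - sin(4*z)


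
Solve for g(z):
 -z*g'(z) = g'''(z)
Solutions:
 g(z) = C1 + Integral(C2*airyai(-z) + C3*airybi(-z), z)


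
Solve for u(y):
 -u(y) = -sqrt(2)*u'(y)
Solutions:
 u(y) = C1*exp(sqrt(2)*y/2)


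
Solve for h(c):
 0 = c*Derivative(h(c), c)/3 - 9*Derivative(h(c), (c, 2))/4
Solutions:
 h(c) = C1 + C2*erfi(sqrt(6)*c/9)


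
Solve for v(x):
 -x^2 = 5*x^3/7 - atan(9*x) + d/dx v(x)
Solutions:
 v(x) = C1 - 5*x^4/28 - x^3/3 + x*atan(9*x) - log(81*x^2 + 1)/18


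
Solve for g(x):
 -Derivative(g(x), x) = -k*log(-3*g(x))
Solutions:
 Integral(1/(log(-_y) + log(3)), (_y, g(x))) = C1 + k*x


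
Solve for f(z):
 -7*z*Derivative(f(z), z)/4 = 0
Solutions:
 f(z) = C1


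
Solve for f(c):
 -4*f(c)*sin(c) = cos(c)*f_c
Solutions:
 f(c) = C1*cos(c)^4


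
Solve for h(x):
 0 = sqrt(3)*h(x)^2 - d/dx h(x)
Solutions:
 h(x) = -1/(C1 + sqrt(3)*x)


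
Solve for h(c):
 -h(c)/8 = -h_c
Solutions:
 h(c) = C1*exp(c/8)


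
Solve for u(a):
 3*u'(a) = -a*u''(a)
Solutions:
 u(a) = C1 + C2/a^2


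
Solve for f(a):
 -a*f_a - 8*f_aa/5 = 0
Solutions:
 f(a) = C1 + C2*erf(sqrt(5)*a/4)


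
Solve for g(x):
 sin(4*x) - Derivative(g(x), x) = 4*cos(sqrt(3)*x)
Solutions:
 g(x) = C1 - 4*sqrt(3)*sin(sqrt(3)*x)/3 - cos(4*x)/4


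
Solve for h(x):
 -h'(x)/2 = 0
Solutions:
 h(x) = C1


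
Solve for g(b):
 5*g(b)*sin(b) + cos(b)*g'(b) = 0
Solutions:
 g(b) = C1*cos(b)^5


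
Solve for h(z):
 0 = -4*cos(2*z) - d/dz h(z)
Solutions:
 h(z) = C1 - 2*sin(2*z)


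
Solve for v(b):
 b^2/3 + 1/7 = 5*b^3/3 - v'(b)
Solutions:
 v(b) = C1 + 5*b^4/12 - b^3/9 - b/7


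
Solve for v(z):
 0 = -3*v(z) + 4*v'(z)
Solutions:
 v(z) = C1*exp(3*z/4)


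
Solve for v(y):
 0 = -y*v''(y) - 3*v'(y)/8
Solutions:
 v(y) = C1 + C2*y^(5/8)


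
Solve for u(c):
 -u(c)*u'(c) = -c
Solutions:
 u(c) = -sqrt(C1 + c^2)
 u(c) = sqrt(C1 + c^2)


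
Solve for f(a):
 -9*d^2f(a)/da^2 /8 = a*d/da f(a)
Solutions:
 f(a) = C1 + C2*erf(2*a/3)


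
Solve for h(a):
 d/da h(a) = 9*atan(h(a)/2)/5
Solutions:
 Integral(1/atan(_y/2), (_y, h(a))) = C1 + 9*a/5


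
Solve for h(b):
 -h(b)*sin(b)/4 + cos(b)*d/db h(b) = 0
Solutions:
 h(b) = C1/cos(b)^(1/4)


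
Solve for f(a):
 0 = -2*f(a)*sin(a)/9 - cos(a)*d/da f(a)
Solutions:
 f(a) = C1*cos(a)^(2/9)


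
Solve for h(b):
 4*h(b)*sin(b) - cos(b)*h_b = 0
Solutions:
 h(b) = C1/cos(b)^4


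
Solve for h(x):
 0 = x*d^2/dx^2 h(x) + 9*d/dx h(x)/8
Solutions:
 h(x) = C1 + C2/x^(1/8)


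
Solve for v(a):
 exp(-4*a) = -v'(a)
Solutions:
 v(a) = C1 + exp(-4*a)/4


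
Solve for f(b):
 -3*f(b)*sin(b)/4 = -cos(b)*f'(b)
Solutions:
 f(b) = C1/cos(b)^(3/4)


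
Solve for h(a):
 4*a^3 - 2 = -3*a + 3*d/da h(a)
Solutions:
 h(a) = C1 + a^4/3 + a^2/2 - 2*a/3


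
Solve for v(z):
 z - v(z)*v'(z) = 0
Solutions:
 v(z) = -sqrt(C1 + z^2)
 v(z) = sqrt(C1 + z^2)


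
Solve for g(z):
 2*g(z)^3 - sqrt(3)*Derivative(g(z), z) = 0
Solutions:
 g(z) = -sqrt(6)*sqrt(-1/(C1 + 2*sqrt(3)*z))/2
 g(z) = sqrt(6)*sqrt(-1/(C1 + 2*sqrt(3)*z))/2


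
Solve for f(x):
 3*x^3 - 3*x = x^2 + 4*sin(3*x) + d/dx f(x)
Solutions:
 f(x) = C1 + 3*x^4/4 - x^3/3 - 3*x^2/2 + 4*cos(3*x)/3


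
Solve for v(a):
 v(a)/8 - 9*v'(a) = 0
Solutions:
 v(a) = C1*exp(a/72)


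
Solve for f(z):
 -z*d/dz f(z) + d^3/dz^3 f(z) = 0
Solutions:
 f(z) = C1 + Integral(C2*airyai(z) + C3*airybi(z), z)


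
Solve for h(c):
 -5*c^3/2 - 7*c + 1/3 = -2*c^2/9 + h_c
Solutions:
 h(c) = C1 - 5*c^4/8 + 2*c^3/27 - 7*c^2/2 + c/3


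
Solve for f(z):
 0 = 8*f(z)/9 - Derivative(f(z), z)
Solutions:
 f(z) = C1*exp(8*z/9)


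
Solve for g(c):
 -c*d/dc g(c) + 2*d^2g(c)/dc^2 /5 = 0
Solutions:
 g(c) = C1 + C2*erfi(sqrt(5)*c/2)


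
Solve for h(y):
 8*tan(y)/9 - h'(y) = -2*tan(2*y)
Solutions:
 h(y) = C1 - 8*log(cos(y))/9 - log(cos(2*y))


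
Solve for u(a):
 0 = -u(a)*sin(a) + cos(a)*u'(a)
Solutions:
 u(a) = C1/cos(a)


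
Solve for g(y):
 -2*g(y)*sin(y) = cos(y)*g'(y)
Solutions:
 g(y) = C1*cos(y)^2


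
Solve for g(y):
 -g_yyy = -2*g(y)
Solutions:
 g(y) = C3*exp(2^(1/3)*y) + (C1*sin(2^(1/3)*sqrt(3)*y/2) + C2*cos(2^(1/3)*sqrt(3)*y/2))*exp(-2^(1/3)*y/2)


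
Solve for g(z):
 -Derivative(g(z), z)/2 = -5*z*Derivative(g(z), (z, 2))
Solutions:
 g(z) = C1 + C2*z^(11/10)


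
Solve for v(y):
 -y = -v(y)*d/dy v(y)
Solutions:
 v(y) = -sqrt(C1 + y^2)
 v(y) = sqrt(C1 + y^2)


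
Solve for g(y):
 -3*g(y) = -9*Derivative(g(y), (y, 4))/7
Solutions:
 g(y) = C1*exp(-3^(3/4)*7^(1/4)*y/3) + C2*exp(3^(3/4)*7^(1/4)*y/3) + C3*sin(3^(3/4)*7^(1/4)*y/3) + C4*cos(3^(3/4)*7^(1/4)*y/3)


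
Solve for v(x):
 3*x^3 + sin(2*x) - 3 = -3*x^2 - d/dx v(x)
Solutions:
 v(x) = C1 - 3*x^4/4 - x^3 + 3*x + cos(2*x)/2


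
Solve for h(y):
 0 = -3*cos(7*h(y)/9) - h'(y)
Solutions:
 3*y - 9*log(sin(7*h(y)/9) - 1)/14 + 9*log(sin(7*h(y)/9) + 1)/14 = C1


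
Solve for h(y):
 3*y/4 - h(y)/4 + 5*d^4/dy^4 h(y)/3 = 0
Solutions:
 h(y) = C1*exp(-sqrt(2)*3^(1/4)*5^(3/4)*y/10) + C2*exp(sqrt(2)*3^(1/4)*5^(3/4)*y/10) + C3*sin(sqrt(2)*3^(1/4)*5^(3/4)*y/10) + C4*cos(sqrt(2)*3^(1/4)*5^(3/4)*y/10) + 3*y


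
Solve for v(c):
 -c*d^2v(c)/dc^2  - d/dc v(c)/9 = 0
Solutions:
 v(c) = C1 + C2*c^(8/9)


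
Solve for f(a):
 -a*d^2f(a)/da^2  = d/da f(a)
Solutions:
 f(a) = C1 + C2*log(a)


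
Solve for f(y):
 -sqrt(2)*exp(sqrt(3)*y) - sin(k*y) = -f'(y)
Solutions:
 f(y) = C1 + sqrt(6)*exp(sqrt(3)*y)/3 - cos(k*y)/k


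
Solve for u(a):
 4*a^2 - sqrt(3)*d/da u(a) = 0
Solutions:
 u(a) = C1 + 4*sqrt(3)*a^3/9


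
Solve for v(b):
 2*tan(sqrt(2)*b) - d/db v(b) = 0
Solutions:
 v(b) = C1 - sqrt(2)*log(cos(sqrt(2)*b))


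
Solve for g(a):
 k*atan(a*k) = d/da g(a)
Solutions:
 g(a) = C1 + k*Piecewise((a*atan(a*k) - log(a^2*k^2 + 1)/(2*k), Ne(k, 0)), (0, True))


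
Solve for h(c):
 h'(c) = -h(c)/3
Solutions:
 h(c) = C1*exp(-c/3)


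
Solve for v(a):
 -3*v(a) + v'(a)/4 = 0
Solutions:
 v(a) = C1*exp(12*a)


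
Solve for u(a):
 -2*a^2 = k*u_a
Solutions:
 u(a) = C1 - 2*a^3/(3*k)


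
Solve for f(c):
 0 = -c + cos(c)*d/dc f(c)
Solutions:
 f(c) = C1 + Integral(c/cos(c), c)


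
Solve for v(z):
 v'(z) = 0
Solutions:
 v(z) = C1


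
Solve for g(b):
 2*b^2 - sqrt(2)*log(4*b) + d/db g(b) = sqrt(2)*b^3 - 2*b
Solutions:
 g(b) = C1 + sqrt(2)*b^4/4 - 2*b^3/3 - b^2 + sqrt(2)*b*log(b) - sqrt(2)*b + 2*sqrt(2)*b*log(2)


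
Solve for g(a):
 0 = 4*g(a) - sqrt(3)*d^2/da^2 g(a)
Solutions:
 g(a) = C1*exp(-2*3^(3/4)*a/3) + C2*exp(2*3^(3/4)*a/3)


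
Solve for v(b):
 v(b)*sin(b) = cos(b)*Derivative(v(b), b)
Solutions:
 v(b) = C1/cos(b)


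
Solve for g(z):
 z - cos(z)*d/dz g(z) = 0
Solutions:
 g(z) = C1 + Integral(z/cos(z), z)


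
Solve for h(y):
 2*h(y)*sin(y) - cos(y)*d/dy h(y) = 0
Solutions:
 h(y) = C1/cos(y)^2


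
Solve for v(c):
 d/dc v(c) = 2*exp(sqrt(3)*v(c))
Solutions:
 v(c) = sqrt(3)*(2*log(-1/(C1 + 2*c)) - log(3))/6


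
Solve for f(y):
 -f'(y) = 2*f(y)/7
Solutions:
 f(y) = C1*exp(-2*y/7)


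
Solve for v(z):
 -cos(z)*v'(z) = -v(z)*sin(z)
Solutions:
 v(z) = C1/cos(z)


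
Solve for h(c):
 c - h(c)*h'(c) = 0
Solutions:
 h(c) = -sqrt(C1 + c^2)
 h(c) = sqrt(C1 + c^2)


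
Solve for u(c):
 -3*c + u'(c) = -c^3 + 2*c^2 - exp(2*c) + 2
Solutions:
 u(c) = C1 - c^4/4 + 2*c^3/3 + 3*c^2/2 + 2*c - exp(2*c)/2


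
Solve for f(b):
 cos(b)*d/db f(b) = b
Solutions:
 f(b) = C1 + Integral(b/cos(b), b)


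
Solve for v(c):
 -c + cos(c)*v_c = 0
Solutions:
 v(c) = C1 + Integral(c/cos(c), c)


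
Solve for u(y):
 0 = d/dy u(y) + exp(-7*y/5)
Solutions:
 u(y) = C1 + 5*exp(-7*y/5)/7


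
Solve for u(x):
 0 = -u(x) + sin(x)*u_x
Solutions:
 u(x) = C1*sqrt(cos(x) - 1)/sqrt(cos(x) + 1)


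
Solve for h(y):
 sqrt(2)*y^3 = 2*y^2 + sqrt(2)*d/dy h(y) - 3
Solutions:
 h(y) = C1 + y^4/4 - sqrt(2)*y^3/3 + 3*sqrt(2)*y/2


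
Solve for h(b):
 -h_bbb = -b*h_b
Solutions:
 h(b) = C1 + Integral(C2*airyai(b) + C3*airybi(b), b)


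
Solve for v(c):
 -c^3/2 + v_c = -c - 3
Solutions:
 v(c) = C1 + c^4/8 - c^2/2 - 3*c


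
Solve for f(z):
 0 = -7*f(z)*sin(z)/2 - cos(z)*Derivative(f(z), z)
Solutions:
 f(z) = C1*cos(z)^(7/2)


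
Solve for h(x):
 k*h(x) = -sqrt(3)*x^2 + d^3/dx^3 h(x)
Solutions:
 h(x) = C1*exp(k^(1/3)*x) + C2*exp(k^(1/3)*x*(-1 + sqrt(3)*I)/2) + C3*exp(-k^(1/3)*x*(1 + sqrt(3)*I)/2) - sqrt(3)*x^2/k


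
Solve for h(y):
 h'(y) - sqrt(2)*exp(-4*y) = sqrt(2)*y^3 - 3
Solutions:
 h(y) = C1 + sqrt(2)*y^4/4 - 3*y - sqrt(2)*exp(-4*y)/4


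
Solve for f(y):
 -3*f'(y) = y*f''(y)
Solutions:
 f(y) = C1 + C2/y^2


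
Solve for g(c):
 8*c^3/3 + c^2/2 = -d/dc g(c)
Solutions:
 g(c) = C1 - 2*c^4/3 - c^3/6


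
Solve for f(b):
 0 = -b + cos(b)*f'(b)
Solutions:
 f(b) = C1 + Integral(b/cos(b), b)


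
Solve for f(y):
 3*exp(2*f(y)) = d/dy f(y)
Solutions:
 f(y) = log(-sqrt(-1/(C1 + 3*y))) - log(2)/2
 f(y) = log(-1/(C1 + 3*y))/2 - log(2)/2


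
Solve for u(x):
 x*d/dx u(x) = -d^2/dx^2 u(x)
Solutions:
 u(x) = C1 + C2*erf(sqrt(2)*x/2)


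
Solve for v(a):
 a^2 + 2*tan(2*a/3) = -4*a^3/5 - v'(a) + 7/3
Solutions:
 v(a) = C1 - a^4/5 - a^3/3 + 7*a/3 + 3*log(cos(2*a/3))


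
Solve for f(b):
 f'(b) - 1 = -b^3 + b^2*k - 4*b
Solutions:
 f(b) = C1 - b^4/4 + b^3*k/3 - 2*b^2 + b


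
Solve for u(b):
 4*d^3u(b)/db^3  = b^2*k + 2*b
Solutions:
 u(b) = C1 + C2*b + C3*b^2 + b^5*k/240 + b^4/48


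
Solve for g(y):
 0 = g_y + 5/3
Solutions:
 g(y) = C1 - 5*y/3


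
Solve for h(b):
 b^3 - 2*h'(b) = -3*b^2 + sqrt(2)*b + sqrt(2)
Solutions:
 h(b) = C1 + b^4/8 + b^3/2 - sqrt(2)*b^2/4 - sqrt(2)*b/2


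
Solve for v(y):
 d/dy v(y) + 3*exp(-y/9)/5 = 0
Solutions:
 v(y) = C1 + 27*exp(-y/9)/5


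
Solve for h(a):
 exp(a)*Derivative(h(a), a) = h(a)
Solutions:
 h(a) = C1*exp(-exp(-a))


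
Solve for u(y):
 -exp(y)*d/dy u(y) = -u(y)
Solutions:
 u(y) = C1*exp(-exp(-y))


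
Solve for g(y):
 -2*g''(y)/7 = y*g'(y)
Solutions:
 g(y) = C1 + C2*erf(sqrt(7)*y/2)


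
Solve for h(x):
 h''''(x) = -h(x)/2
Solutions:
 h(x) = (C1*sin(2^(1/4)*x/2) + C2*cos(2^(1/4)*x/2))*exp(-2^(1/4)*x/2) + (C3*sin(2^(1/4)*x/2) + C4*cos(2^(1/4)*x/2))*exp(2^(1/4)*x/2)


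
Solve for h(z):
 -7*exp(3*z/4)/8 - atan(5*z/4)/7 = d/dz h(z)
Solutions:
 h(z) = C1 - z*atan(5*z/4)/7 - 7*exp(3*z/4)/6 + 2*log(25*z^2 + 16)/35


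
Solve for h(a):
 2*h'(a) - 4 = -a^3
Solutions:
 h(a) = C1 - a^4/8 + 2*a


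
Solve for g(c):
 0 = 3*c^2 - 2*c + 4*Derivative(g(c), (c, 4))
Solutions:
 g(c) = C1 + C2*c + C3*c^2 + C4*c^3 - c^6/480 + c^5/240


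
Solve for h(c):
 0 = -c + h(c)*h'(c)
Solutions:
 h(c) = -sqrt(C1 + c^2)
 h(c) = sqrt(C1 + c^2)


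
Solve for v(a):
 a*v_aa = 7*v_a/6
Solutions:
 v(a) = C1 + C2*a^(13/6)


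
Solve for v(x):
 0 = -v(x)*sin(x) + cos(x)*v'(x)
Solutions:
 v(x) = C1/cos(x)


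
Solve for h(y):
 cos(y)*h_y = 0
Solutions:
 h(y) = C1


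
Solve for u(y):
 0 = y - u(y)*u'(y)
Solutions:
 u(y) = -sqrt(C1 + y^2)
 u(y) = sqrt(C1 + y^2)


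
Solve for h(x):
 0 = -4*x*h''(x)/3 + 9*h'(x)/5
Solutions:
 h(x) = C1 + C2*x^(47/20)


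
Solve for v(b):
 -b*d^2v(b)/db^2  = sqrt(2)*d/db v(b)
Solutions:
 v(b) = C1 + C2*b^(1 - sqrt(2))


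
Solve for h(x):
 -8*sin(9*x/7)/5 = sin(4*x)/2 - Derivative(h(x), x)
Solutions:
 h(x) = C1 - 56*cos(9*x/7)/45 - cos(4*x)/8


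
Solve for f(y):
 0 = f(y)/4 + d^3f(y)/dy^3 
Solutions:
 f(y) = C3*exp(-2^(1/3)*y/2) + (C1*sin(2^(1/3)*sqrt(3)*y/4) + C2*cos(2^(1/3)*sqrt(3)*y/4))*exp(2^(1/3)*y/4)


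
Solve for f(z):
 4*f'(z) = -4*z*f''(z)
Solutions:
 f(z) = C1 + C2*log(z)


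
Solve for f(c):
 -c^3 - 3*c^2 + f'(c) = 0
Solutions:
 f(c) = C1 + c^4/4 + c^3


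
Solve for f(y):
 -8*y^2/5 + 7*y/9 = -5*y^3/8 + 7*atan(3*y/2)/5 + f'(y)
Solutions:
 f(y) = C1 + 5*y^4/32 - 8*y^3/15 + 7*y^2/18 - 7*y*atan(3*y/2)/5 + 7*log(9*y^2 + 4)/15


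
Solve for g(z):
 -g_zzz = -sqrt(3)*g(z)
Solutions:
 g(z) = C3*exp(3^(1/6)*z) + (C1*sin(3^(2/3)*z/2) + C2*cos(3^(2/3)*z/2))*exp(-3^(1/6)*z/2)


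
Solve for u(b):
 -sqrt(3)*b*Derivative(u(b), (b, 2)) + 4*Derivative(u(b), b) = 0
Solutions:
 u(b) = C1 + C2*b^(1 + 4*sqrt(3)/3)


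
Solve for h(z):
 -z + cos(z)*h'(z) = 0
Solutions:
 h(z) = C1 + Integral(z/cos(z), z)


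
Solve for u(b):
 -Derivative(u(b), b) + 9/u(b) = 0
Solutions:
 u(b) = -sqrt(C1 + 18*b)
 u(b) = sqrt(C1 + 18*b)


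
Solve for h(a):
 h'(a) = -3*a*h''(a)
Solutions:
 h(a) = C1 + C2*a^(2/3)


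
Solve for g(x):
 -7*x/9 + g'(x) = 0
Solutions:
 g(x) = C1 + 7*x^2/18


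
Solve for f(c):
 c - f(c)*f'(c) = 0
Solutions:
 f(c) = -sqrt(C1 + c^2)
 f(c) = sqrt(C1 + c^2)


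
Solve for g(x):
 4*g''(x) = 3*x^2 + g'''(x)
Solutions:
 g(x) = C1 + C2*x + C3*exp(4*x) + x^4/16 + x^3/16 + 3*x^2/64


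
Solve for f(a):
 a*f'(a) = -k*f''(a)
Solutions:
 f(a) = C1 + C2*sqrt(k)*erf(sqrt(2)*a*sqrt(1/k)/2)


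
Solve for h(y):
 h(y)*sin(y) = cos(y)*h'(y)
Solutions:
 h(y) = C1/cos(y)


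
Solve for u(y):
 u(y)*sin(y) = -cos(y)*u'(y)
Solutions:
 u(y) = C1*cos(y)


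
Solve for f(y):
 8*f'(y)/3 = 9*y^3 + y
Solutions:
 f(y) = C1 + 27*y^4/32 + 3*y^2/16


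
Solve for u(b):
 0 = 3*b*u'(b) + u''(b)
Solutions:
 u(b) = C1 + C2*erf(sqrt(6)*b/2)


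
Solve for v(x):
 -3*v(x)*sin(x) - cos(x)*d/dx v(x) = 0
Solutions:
 v(x) = C1*cos(x)^3


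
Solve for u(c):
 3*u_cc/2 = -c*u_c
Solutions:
 u(c) = C1 + C2*erf(sqrt(3)*c/3)


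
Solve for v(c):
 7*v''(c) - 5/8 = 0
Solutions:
 v(c) = C1 + C2*c + 5*c^2/112


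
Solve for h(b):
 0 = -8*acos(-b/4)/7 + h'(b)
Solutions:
 h(b) = C1 + 8*b*acos(-b/4)/7 + 8*sqrt(16 - b^2)/7


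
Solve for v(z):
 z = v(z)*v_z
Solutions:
 v(z) = -sqrt(C1 + z^2)
 v(z) = sqrt(C1 + z^2)


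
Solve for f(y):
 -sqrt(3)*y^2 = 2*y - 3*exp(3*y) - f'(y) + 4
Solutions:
 f(y) = C1 + sqrt(3)*y^3/3 + y^2 + 4*y - exp(3*y)


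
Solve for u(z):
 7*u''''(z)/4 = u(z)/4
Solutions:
 u(z) = C1*exp(-7^(3/4)*z/7) + C2*exp(7^(3/4)*z/7) + C3*sin(7^(3/4)*z/7) + C4*cos(7^(3/4)*z/7)


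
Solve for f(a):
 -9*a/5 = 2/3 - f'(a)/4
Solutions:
 f(a) = C1 + 18*a^2/5 + 8*a/3


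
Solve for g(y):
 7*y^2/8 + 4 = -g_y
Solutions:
 g(y) = C1 - 7*y^3/24 - 4*y


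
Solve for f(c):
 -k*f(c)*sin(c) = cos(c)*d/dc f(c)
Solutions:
 f(c) = C1*exp(k*log(cos(c)))


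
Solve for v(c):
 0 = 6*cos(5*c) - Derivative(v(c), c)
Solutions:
 v(c) = C1 + 6*sin(5*c)/5


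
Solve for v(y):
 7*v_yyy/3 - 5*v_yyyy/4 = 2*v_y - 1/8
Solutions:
 v(y) = C1 + C2*exp(y*(392*2^(1/3)/(135*sqrt(7249) + 12737)^(1/3) + 2^(2/3)*(135*sqrt(7249) + 12737)^(1/3) + 56)/90)*sin(2^(1/3)*sqrt(3)*y*(-2^(1/3)*(135*sqrt(7249) + 12737)^(1/3) + 392/(135*sqrt(7249) + 12737)^(1/3))/90) + C3*exp(y*(392*2^(1/3)/(135*sqrt(7249) + 12737)^(1/3) + 2^(2/3)*(135*sqrt(7249) + 12737)^(1/3) + 56)/90)*cos(2^(1/3)*sqrt(3)*y*(-2^(1/3)*(135*sqrt(7249) + 12737)^(1/3) + 392/(135*sqrt(7249) + 12737)^(1/3))/90) + C4*exp(y*(-2^(2/3)*(135*sqrt(7249) + 12737)^(1/3) - 392*2^(1/3)/(135*sqrt(7249) + 12737)^(1/3) + 28)/45) + y/16


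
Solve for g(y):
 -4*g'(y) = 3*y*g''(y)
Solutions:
 g(y) = C1 + C2/y^(1/3)


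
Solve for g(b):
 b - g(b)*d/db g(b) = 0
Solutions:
 g(b) = -sqrt(C1 + b^2)
 g(b) = sqrt(C1 + b^2)


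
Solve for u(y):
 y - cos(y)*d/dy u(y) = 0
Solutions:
 u(y) = C1 + Integral(y/cos(y), y)


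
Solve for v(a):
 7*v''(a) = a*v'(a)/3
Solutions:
 v(a) = C1 + C2*erfi(sqrt(42)*a/42)


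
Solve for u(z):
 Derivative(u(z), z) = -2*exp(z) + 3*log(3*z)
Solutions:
 u(z) = C1 + 3*z*log(z) + 3*z*(-1 + log(3)) - 2*exp(z)


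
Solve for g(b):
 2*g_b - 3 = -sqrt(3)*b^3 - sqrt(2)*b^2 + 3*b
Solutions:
 g(b) = C1 - sqrt(3)*b^4/8 - sqrt(2)*b^3/6 + 3*b^2/4 + 3*b/2


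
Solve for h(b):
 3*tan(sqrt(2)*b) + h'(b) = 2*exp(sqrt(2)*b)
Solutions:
 h(b) = C1 + sqrt(2)*exp(sqrt(2)*b) + 3*sqrt(2)*log(cos(sqrt(2)*b))/2


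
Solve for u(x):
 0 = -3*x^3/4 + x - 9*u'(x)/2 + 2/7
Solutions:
 u(x) = C1 - x^4/24 + x^2/9 + 4*x/63


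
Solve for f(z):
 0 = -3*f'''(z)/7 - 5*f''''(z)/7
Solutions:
 f(z) = C1 + C2*z + C3*z^2 + C4*exp(-3*z/5)


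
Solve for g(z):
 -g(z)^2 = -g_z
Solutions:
 g(z) = -1/(C1 + z)


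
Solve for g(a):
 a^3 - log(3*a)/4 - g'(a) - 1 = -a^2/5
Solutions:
 g(a) = C1 + a^4/4 + a^3/15 - a*log(a)/4 - 3*a/4 - a*log(3)/4


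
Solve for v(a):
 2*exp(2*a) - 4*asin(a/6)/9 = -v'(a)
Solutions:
 v(a) = C1 + 4*a*asin(a/6)/9 + 4*sqrt(36 - a^2)/9 - exp(2*a)


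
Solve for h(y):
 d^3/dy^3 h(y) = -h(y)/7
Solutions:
 h(y) = C3*exp(-7^(2/3)*y/7) + (C1*sin(sqrt(3)*7^(2/3)*y/14) + C2*cos(sqrt(3)*7^(2/3)*y/14))*exp(7^(2/3)*y/14)


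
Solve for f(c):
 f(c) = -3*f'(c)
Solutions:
 f(c) = C1*exp(-c/3)


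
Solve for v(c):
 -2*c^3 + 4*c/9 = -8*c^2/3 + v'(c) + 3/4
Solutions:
 v(c) = C1 - c^4/2 + 8*c^3/9 + 2*c^2/9 - 3*c/4


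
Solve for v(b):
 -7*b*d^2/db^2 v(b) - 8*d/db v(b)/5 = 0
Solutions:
 v(b) = C1 + C2*b^(27/35)


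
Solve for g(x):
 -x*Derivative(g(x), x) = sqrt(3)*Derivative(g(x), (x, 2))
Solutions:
 g(x) = C1 + C2*erf(sqrt(2)*3^(3/4)*x/6)


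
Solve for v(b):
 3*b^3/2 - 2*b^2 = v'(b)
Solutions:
 v(b) = C1 + 3*b^4/8 - 2*b^3/3


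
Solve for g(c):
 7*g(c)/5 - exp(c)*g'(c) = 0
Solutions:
 g(c) = C1*exp(-7*exp(-c)/5)


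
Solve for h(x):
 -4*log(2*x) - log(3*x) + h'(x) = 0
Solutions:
 h(x) = C1 + 5*x*log(x) - 5*x + x*log(48)


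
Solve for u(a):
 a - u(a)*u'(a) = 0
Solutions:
 u(a) = -sqrt(C1 + a^2)
 u(a) = sqrt(C1 + a^2)


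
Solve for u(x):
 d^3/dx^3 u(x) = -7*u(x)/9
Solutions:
 u(x) = C3*exp(-21^(1/3)*x/3) + (C1*sin(3^(5/6)*7^(1/3)*x/6) + C2*cos(3^(5/6)*7^(1/3)*x/6))*exp(21^(1/3)*x/6)


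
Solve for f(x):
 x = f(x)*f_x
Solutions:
 f(x) = -sqrt(C1 + x^2)
 f(x) = sqrt(C1 + x^2)


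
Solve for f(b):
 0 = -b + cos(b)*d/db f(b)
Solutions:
 f(b) = C1 + Integral(b/cos(b), b)


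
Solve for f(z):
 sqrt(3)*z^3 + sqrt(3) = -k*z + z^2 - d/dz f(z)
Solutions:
 f(z) = C1 - k*z^2/2 - sqrt(3)*z^4/4 + z^3/3 - sqrt(3)*z


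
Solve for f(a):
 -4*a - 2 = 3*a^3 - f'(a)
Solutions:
 f(a) = C1 + 3*a^4/4 + 2*a^2 + 2*a


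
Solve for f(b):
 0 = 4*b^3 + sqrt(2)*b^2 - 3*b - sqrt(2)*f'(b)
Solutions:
 f(b) = C1 + sqrt(2)*b^4/2 + b^3/3 - 3*sqrt(2)*b^2/4


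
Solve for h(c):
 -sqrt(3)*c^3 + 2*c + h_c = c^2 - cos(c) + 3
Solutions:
 h(c) = C1 + sqrt(3)*c^4/4 + c^3/3 - c^2 + 3*c - sin(c)


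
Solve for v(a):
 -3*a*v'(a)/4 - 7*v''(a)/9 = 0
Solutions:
 v(a) = C1 + C2*erf(3*sqrt(42)*a/28)


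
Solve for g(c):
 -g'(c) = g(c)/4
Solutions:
 g(c) = C1*exp(-c/4)


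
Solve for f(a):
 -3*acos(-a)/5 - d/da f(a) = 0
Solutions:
 f(a) = C1 - 3*a*acos(-a)/5 - 3*sqrt(1 - a^2)/5


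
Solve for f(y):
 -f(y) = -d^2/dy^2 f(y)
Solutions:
 f(y) = C1*exp(-y) + C2*exp(y)


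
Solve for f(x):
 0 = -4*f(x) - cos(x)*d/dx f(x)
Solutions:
 f(x) = C1*(sin(x)^2 - 2*sin(x) + 1)/(sin(x)^2 + 2*sin(x) + 1)


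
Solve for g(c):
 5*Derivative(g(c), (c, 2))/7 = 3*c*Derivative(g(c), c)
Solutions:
 g(c) = C1 + C2*erfi(sqrt(210)*c/10)


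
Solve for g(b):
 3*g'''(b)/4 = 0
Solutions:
 g(b) = C1 + C2*b + C3*b^2


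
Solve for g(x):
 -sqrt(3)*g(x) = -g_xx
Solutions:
 g(x) = C1*exp(-3^(1/4)*x) + C2*exp(3^(1/4)*x)


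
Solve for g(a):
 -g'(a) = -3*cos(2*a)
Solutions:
 g(a) = C1 + 3*sin(2*a)/2


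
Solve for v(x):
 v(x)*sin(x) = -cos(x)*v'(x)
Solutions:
 v(x) = C1*cos(x)


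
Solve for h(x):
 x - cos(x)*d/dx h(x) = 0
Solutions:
 h(x) = C1 + Integral(x/cos(x), x)


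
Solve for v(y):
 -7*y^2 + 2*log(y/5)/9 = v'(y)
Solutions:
 v(y) = C1 - 7*y^3/3 + 2*y*log(y)/9 - 2*y*log(5)/9 - 2*y/9


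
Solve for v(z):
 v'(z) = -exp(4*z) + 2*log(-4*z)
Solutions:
 v(z) = C1 + 2*z*log(-z) + 2*z*(-1 + 2*log(2)) - exp(4*z)/4


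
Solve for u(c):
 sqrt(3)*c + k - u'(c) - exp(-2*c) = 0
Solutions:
 u(c) = C1 + sqrt(3)*c^2/2 + c*k + exp(-2*c)/2


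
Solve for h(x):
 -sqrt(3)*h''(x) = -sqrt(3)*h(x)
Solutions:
 h(x) = C1*exp(-x) + C2*exp(x)


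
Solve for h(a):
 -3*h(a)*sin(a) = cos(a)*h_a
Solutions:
 h(a) = C1*cos(a)^3


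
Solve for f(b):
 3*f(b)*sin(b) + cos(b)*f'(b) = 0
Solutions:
 f(b) = C1*cos(b)^3


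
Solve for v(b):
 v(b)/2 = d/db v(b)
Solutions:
 v(b) = C1*exp(b/2)


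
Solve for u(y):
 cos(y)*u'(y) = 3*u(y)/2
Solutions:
 u(y) = C1*(sin(y) + 1)^(3/4)/(sin(y) - 1)^(3/4)


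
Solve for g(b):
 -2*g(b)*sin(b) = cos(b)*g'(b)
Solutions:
 g(b) = C1*cos(b)^2


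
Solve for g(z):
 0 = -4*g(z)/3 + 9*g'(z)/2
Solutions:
 g(z) = C1*exp(8*z/27)


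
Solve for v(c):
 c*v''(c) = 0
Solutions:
 v(c) = C1 + C2*c


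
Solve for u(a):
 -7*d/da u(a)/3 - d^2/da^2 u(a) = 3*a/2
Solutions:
 u(a) = C1 + C2*exp(-7*a/3) - 9*a^2/28 + 27*a/98


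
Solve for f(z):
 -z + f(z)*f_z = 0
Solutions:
 f(z) = -sqrt(C1 + z^2)
 f(z) = sqrt(C1 + z^2)


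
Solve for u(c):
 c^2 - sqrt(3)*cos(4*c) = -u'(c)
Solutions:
 u(c) = C1 - c^3/3 + sqrt(3)*sin(4*c)/4


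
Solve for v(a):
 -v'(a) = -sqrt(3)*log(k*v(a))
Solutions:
 li(k*v(a))/k = C1 + sqrt(3)*a


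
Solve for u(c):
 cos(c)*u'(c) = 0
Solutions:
 u(c) = C1


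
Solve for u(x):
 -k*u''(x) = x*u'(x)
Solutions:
 u(x) = C1 + C2*sqrt(k)*erf(sqrt(2)*x*sqrt(1/k)/2)


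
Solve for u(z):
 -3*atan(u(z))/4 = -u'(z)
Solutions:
 Integral(1/atan(_y), (_y, u(z))) = C1 + 3*z/4


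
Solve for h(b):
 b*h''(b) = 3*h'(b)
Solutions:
 h(b) = C1 + C2*b^4


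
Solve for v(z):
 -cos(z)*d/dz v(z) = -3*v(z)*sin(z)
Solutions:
 v(z) = C1/cos(z)^3


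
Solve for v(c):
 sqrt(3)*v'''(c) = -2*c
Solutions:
 v(c) = C1 + C2*c + C3*c^2 - sqrt(3)*c^4/36


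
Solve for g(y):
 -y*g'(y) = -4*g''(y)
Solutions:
 g(y) = C1 + C2*erfi(sqrt(2)*y/4)


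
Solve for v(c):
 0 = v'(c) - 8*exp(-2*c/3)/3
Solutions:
 v(c) = C1 - 4*exp(-2*c/3)


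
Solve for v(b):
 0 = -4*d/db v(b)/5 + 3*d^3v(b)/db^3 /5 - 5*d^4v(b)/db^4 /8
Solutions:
 v(b) = C1 + C2*exp(b*(8*2^(2/3)/(25*sqrt(561) + 593)^(1/3) + 8 + 2^(1/3)*(25*sqrt(561) + 593)^(1/3))/25)*sin(2^(1/3)*sqrt(3)*b*(-(25*sqrt(561) + 593)^(1/3) + 8*2^(1/3)/(25*sqrt(561) + 593)^(1/3))/25) + C3*exp(b*(8*2^(2/3)/(25*sqrt(561) + 593)^(1/3) + 8 + 2^(1/3)*(25*sqrt(561) + 593)^(1/3))/25)*cos(2^(1/3)*sqrt(3)*b*(-(25*sqrt(561) + 593)^(1/3) + 8*2^(1/3)/(25*sqrt(561) + 593)^(1/3))/25) + C4*exp(2*b*(-2^(1/3)*(25*sqrt(561) + 593)^(1/3) - 8*2^(2/3)/(25*sqrt(561) + 593)^(1/3) + 4)/25)


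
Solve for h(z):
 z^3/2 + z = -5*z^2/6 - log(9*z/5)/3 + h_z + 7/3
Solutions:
 h(z) = C1 + z^4/8 + 5*z^3/18 + z^2/2 + z*log(z)/3 - 8*z/3 - z*log(5) + 2*z*log(15)/3


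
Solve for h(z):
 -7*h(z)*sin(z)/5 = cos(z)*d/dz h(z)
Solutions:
 h(z) = C1*cos(z)^(7/5)


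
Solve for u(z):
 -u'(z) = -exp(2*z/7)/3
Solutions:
 u(z) = C1 + 7*exp(2*z/7)/6


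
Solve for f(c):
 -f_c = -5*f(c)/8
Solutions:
 f(c) = C1*exp(5*c/8)


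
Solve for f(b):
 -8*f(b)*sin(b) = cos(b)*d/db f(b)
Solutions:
 f(b) = C1*cos(b)^8


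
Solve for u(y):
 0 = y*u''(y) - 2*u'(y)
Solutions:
 u(y) = C1 + C2*y^3


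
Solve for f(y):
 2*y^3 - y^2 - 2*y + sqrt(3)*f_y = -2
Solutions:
 f(y) = C1 - sqrt(3)*y^4/6 + sqrt(3)*y^3/9 + sqrt(3)*y^2/3 - 2*sqrt(3)*y/3


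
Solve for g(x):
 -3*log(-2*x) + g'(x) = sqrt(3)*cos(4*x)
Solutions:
 g(x) = C1 + 3*x*log(-x) - 3*x + 3*x*log(2) + sqrt(3)*sin(4*x)/4


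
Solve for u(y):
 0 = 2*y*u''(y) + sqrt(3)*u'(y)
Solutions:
 u(y) = C1 + C2*y^(1 - sqrt(3)/2)


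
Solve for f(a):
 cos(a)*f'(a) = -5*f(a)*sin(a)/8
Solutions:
 f(a) = C1*cos(a)^(5/8)


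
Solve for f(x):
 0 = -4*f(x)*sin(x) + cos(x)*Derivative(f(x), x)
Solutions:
 f(x) = C1/cos(x)^4


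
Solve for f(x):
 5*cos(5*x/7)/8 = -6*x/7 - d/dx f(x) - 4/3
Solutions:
 f(x) = C1 - 3*x^2/7 - 4*x/3 - 7*sin(5*x/7)/8


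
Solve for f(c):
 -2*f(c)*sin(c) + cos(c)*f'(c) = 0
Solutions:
 f(c) = C1/cos(c)^2


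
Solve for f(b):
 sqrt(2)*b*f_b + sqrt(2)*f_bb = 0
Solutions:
 f(b) = C1 + C2*erf(sqrt(2)*b/2)


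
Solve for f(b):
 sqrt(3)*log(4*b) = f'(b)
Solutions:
 f(b) = C1 + sqrt(3)*b*log(b) - sqrt(3)*b + 2*sqrt(3)*b*log(2)


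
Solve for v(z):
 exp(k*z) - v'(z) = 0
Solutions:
 v(z) = C1 + exp(k*z)/k


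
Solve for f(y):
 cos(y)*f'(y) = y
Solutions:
 f(y) = C1 + Integral(y/cos(y), y)


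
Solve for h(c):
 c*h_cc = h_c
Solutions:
 h(c) = C1 + C2*c^2


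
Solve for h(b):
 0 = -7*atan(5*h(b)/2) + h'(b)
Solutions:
 Integral(1/atan(5*_y/2), (_y, h(b))) = C1 + 7*b


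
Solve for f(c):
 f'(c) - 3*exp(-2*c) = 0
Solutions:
 f(c) = C1 - 3*exp(-2*c)/2


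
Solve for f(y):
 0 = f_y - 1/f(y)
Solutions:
 f(y) = -sqrt(C1 + 2*y)
 f(y) = sqrt(C1 + 2*y)
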